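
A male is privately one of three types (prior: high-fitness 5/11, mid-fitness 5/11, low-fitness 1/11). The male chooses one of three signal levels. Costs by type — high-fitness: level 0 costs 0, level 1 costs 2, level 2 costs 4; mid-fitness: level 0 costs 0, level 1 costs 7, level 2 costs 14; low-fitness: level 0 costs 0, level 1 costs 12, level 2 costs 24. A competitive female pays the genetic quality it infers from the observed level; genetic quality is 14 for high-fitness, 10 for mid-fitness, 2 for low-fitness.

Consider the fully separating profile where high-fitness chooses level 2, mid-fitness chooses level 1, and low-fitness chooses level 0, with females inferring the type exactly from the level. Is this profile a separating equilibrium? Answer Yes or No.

Separating mating payoffs: level 2 → 14, level 1 → 10, level 0 → 2.
high-fitness (assigned level 2): level 0: 2 − 0 = 2; level 1: 10 − 2 = 8; level 2: 14 − 4 = 10. high-fitness stays.
mid-fitness (assigned level 1): level 0: 2 − 0 = 2; level 1: 10 − 7 = 3; level 2: 14 − 14 = 0. mid-fitness stays.
low-fitness (assigned level 0): level 0: 2 − 0 = 2; level 1: 10 − 12 = -2; level 2: 14 − 24 = -10. low-fitness stays.
Every type prefers its assigned level; separation holds.

Yes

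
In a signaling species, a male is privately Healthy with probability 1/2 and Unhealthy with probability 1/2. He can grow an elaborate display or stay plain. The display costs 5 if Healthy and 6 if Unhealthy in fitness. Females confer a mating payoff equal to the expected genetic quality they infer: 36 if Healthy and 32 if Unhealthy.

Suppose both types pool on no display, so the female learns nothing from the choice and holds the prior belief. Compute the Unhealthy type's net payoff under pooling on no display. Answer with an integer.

Pooled mating payoff = 1/2·36 + 1/2·32 = 34.
Unhealthy pays no cost for no display, so net payoff = 34.

34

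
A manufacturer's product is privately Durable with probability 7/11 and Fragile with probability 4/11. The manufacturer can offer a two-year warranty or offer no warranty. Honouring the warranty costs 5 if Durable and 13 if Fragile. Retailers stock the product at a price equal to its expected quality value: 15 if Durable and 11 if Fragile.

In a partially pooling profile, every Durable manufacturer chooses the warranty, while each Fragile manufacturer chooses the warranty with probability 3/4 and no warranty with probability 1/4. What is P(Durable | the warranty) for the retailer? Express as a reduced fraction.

P(the warranty) = (7/11)·1 + (4/11)·(3/4) = 10/11.
By Bayes' rule, P(Durable | the warranty) = (7/11) / (10/11) = 7/10.

7/10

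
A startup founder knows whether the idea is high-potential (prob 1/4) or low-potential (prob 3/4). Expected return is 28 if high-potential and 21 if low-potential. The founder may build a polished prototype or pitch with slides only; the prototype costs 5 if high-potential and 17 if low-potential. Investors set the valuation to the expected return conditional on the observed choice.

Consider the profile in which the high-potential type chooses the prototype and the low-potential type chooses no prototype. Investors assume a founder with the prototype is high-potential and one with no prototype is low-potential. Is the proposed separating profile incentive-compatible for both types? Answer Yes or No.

Under these beliefs, the prototype earns valuation 28 and no prototype earns valuation 21.
high-potential: the prototype nets 28 − 5 = 23; no prototype nets 21. high-potential prefers the prototype.
low-potential: the prototype nets 28 − 17 = 11; no prototype nets 21. low-potential prefers no prototype.
Neither type deviates, so the separating profile is an equilibrium.

Yes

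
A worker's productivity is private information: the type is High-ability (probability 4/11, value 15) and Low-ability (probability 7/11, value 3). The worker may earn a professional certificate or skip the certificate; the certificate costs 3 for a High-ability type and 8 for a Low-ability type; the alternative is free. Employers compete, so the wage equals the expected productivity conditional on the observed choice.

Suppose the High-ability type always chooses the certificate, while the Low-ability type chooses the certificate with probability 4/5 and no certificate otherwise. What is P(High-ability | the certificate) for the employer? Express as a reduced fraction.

5/12

P(the certificate) = (4/11)·1 + (7/11)·(4/5) = 48/55.
By Bayes' rule, P(High-ability | the certificate) = (4/11) / (48/55) = 5/12.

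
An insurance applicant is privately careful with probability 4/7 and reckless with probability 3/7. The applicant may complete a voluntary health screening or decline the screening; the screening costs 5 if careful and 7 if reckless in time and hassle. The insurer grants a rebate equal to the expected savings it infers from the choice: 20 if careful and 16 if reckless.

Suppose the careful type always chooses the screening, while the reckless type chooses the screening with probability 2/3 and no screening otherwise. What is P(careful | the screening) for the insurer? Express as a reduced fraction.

P(the screening) = (4/7)·1 + (3/7)·(2/3) = 6/7.
By Bayes' rule, P(careful | the screening) = (4/7) / (6/7) = 2/3.

2/3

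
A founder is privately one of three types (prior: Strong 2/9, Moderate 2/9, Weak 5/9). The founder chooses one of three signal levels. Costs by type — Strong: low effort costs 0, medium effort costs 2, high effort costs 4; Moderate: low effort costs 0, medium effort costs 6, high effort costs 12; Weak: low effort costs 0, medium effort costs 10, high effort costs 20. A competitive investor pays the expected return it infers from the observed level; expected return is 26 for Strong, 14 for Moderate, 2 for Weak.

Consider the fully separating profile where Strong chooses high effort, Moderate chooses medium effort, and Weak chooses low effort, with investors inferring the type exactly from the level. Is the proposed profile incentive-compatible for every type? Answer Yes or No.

Separating valuations: high effort → 26, medium effort → 14, low effort → 2.
Strong (assigned high effort): low effort: 2 − 0 = 2; medium effort: 14 − 2 = 12; high effort: 26 − 4 = 22. Strong stays.
Moderate (assigned medium effort): low effort: 2 − 0 = 2; medium effort: 14 − 6 = 8; high effort: 26 − 12 = 14. Moderate prefers high effort.
Weak (assigned low effort): low effort: 2 − 0 = 2; medium effort: 14 − 10 = 4; high effort: 26 − 20 = 6. Weak prefers high effort.
At least one type deviates; the separating profile fails.

No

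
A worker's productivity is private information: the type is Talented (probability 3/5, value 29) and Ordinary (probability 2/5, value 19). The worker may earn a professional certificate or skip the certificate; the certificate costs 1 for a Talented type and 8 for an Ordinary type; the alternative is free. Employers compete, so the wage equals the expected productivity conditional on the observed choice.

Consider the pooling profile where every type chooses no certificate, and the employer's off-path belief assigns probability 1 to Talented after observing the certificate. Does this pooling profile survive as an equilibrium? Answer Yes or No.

On path, the employer holds the prior and pays 3/5·29 + 2/5·19 = 25. Off path (the certificate), believing Talented, it pays 29.
Talented: no certificate nets 25; the certificate nets 29 − 1 = 28. Talented would deviate.
Ordinary: no certificate nets 25; the certificate nets 29 − 8 = 21. Ordinary stays.
A type deviates, so pooling fails.

No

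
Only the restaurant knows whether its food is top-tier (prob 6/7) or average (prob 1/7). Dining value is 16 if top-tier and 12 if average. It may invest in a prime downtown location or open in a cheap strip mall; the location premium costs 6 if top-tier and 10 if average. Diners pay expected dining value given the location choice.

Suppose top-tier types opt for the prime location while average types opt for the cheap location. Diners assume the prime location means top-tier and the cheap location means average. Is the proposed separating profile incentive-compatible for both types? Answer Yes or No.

No

Under these beliefs, the prime location earns price premium 16 and the cheap location earns price premium 12.
top-tier: the prime location nets 16 − 6 = 10; the cheap location nets 12. top-tier would deviate to the cheap location.
average: the prime location nets 16 − 10 = 6; the cheap location nets 12. average prefers the cheap location.
top-tier has a profitable deviation, so the profile is not an equilibrium.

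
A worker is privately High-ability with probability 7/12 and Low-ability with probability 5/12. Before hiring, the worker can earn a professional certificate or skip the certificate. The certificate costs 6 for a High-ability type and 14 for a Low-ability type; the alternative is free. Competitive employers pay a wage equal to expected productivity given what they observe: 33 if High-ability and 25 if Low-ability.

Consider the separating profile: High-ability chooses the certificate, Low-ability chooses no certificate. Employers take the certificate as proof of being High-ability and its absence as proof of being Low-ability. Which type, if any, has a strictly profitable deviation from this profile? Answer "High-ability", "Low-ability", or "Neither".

The certificate pays 33; no certificate pays 25.
High-ability: assigned the certificate, nets 33 − 6 = 27; deviating to no certificate nets 25.
Low-ability: assigned no certificate, nets 25; deviating to the certificate nets 33 − 14 = 19.
Both types strictly prefer their assigned action; no profitable deviation.

Neither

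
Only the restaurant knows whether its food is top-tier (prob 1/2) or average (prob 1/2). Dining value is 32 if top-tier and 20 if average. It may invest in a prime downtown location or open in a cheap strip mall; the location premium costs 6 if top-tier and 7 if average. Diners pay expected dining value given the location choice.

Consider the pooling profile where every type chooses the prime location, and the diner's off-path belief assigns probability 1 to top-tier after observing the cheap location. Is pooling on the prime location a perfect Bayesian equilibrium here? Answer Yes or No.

No

On path, the diner holds the prior and pays 1/2·32 + 1/2·20 = 26. Off path (the cheap location), believing top-tier, it pays 32.
top-tier: the prime location nets 26 − 6 = 20; the cheap location nets 32. top-tier would deviate.
average: the prime location nets 26 − 7 = 19; the cheap location nets 32. average would deviate.
A type deviates, so pooling fails.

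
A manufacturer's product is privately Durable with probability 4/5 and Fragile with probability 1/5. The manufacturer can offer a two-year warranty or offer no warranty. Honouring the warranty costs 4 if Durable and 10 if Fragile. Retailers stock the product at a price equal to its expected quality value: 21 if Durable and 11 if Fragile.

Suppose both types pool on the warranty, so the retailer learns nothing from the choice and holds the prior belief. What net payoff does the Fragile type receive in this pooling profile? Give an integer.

Pooled price = 4/5·21 + 1/5·11 = 19.
Fragile pays cost 10 for the warranty, so net payoff = 19 − 10 = 9.

9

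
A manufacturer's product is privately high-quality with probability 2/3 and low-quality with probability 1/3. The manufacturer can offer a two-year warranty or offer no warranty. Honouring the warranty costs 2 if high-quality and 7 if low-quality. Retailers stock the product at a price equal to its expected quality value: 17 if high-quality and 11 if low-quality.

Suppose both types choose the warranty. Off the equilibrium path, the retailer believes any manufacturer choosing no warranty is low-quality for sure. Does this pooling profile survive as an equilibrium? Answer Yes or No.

On path, the retailer holds the prior and pays 2/3·17 + 1/3·11 = 15. Off path (no warranty), believing low-quality, it pays 11.
high-quality: the warranty nets 15 − 2 = 13; no warranty nets 11. high-quality stays.
low-quality: the warranty nets 15 − 7 = 8; no warranty nets 11. low-quality would deviate.
A type deviates, so pooling fails.

No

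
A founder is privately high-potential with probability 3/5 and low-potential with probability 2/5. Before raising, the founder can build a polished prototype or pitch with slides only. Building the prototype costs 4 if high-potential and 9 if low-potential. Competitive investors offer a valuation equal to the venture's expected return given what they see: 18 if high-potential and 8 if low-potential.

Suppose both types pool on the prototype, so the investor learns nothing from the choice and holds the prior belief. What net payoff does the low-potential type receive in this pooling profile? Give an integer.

Pooled valuation = 3/5·18 + 2/5·8 = 14.
low-potential pays cost 9 for the prototype, so net payoff = 14 − 9 = 5.

5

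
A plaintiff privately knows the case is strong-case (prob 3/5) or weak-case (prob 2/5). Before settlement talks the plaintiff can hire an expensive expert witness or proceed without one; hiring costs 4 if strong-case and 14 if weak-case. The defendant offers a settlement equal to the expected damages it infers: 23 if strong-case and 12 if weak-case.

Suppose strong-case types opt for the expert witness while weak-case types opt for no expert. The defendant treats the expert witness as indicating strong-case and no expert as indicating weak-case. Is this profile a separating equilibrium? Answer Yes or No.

Yes

Under these beliefs, the expert witness earns settlement 23 and no expert earns settlement 12.
strong-case: the expert witness nets 23 − 4 = 19; no expert nets 12. strong-case prefers the expert witness.
weak-case: the expert witness nets 23 − 14 = 9; no expert nets 12. weak-case prefers no expert.
Neither type deviates, so the separating profile is an equilibrium.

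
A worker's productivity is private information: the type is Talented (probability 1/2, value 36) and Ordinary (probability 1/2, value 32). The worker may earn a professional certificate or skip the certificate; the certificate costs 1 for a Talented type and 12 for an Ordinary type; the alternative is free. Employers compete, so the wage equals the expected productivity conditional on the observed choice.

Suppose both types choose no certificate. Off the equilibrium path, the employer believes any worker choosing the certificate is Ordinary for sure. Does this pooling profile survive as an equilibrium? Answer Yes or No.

On path, the employer holds the prior and pays 1/2·36 + 1/2·32 = 34. Off path (the certificate), believing Ordinary, it pays 32.
Talented: no certificate nets 34; the certificate nets 32 − 1 = 31. Talented stays.
Ordinary: no certificate nets 34; the certificate nets 32 − 12 = 20. Ordinary stays.
No type deviates, so pooling is sustained.

Yes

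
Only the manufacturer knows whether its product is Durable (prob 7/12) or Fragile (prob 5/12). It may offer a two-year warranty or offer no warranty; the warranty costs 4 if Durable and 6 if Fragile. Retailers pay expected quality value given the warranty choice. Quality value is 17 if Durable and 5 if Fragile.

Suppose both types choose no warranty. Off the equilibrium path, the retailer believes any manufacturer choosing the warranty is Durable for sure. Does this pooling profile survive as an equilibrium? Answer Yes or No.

No

On path, the retailer holds the prior and pays 7/12·17 + 5/12·5 = 12. Off path (the warranty), believing Durable, it pays 17.
Durable: no warranty nets 12; the warranty nets 17 − 4 = 13. Durable would deviate.
Fragile: no warranty nets 12; the warranty nets 17 − 6 = 11. Fragile stays.
A type deviates, so pooling fails.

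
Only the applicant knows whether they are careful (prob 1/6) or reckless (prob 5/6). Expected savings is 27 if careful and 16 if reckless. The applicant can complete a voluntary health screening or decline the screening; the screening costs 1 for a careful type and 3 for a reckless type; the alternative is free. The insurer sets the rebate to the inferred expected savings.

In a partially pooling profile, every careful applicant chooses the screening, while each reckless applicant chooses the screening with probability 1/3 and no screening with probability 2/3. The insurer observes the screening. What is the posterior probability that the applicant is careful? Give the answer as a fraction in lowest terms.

3/8

P(the screening) = (1/6)·1 + (5/6)·(1/3) = 4/9.
By Bayes' rule, P(careful | the screening) = (1/6) / (4/9) = 3/8.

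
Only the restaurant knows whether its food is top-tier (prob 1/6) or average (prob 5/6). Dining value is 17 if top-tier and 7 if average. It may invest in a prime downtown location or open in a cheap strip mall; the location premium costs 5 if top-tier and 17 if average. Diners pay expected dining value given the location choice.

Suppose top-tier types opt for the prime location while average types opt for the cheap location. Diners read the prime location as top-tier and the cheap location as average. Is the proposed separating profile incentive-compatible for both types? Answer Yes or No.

Yes

Under these beliefs, the prime location earns price premium 17 and the cheap location earns price premium 7.
top-tier: the prime location nets 17 − 5 = 12; the cheap location nets 7. top-tier prefers the prime location.
average: the prime location nets 17 − 17 = 0; the cheap location nets 7. average prefers the cheap location.
Neither type deviates, so the separating profile is an equilibrium.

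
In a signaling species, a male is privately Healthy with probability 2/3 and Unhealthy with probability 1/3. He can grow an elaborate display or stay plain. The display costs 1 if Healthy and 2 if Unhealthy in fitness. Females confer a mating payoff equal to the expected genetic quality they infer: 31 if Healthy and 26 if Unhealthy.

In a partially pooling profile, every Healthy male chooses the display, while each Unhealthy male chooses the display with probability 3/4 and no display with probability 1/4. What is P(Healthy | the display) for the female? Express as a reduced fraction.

P(the display) = (2/3)·1 + (1/3)·(3/4) = 11/12.
By Bayes' rule, P(Healthy | the display) = (2/3) / (11/12) = 8/11.

8/11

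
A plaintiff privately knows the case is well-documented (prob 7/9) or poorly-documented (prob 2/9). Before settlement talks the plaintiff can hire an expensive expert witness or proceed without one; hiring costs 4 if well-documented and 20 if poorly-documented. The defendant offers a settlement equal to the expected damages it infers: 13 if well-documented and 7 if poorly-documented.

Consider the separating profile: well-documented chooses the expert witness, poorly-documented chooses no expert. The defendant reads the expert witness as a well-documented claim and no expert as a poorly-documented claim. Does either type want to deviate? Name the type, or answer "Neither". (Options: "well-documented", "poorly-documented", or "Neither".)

The expert witness pays 13; no expert pays 7.
well-documented: assigned the expert witness, nets 13 − 4 = 9; deviating to no expert nets 7.
poorly-documented: assigned no expert, nets 7; deviating to the expert witness nets 13 − 20 = -7.
Both types strictly prefer their assigned action; no profitable deviation.

Neither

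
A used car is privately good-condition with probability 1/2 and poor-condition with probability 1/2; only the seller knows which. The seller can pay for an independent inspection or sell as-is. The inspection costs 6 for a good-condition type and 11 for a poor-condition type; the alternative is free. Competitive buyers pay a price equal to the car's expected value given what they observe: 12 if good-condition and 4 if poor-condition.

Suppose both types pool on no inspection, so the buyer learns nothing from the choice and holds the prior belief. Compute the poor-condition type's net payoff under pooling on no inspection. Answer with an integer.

Pooled price = 1/2·12 + 1/2·4 = 8.
poor-condition pays no cost for no inspection, so net payoff = 8.

8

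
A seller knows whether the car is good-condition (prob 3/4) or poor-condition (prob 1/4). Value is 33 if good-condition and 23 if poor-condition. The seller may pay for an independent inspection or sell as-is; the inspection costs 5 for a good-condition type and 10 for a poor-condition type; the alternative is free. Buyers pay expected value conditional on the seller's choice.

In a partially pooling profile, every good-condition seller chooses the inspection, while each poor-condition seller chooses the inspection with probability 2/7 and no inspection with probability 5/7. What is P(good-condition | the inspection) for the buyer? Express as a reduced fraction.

21/23

P(the inspection) = (3/4)·1 + (1/4)·(2/7) = 23/28.
By Bayes' rule, P(good-condition | the inspection) = (3/4) / (23/28) = 21/23.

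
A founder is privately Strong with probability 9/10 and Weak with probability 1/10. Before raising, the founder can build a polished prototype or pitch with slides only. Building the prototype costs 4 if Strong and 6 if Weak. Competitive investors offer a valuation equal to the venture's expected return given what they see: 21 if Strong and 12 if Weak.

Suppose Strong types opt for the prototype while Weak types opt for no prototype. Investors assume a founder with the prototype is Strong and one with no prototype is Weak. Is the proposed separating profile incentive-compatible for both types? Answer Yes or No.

No

Under these beliefs, the prototype earns valuation 21 and no prototype earns valuation 12.
Strong: the prototype nets 21 − 4 = 17; no prototype nets 12. Strong prefers the prototype.
Weak: the prototype nets 21 − 6 = 15; no prototype nets 12. Weak would deviate to the prototype.
Weak has a profitable deviation, so the profile is not an equilibrium.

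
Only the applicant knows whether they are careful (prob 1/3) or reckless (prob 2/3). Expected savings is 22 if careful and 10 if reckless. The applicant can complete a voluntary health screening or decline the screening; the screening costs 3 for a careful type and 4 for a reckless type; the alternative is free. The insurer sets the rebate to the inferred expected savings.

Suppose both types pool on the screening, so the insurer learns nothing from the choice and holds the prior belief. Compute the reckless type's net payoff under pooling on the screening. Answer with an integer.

Pooled rebate = 1/3·22 + 2/3·10 = 14.
reckless pays cost 4 for the screening, so net payoff = 14 − 4 = 10.

10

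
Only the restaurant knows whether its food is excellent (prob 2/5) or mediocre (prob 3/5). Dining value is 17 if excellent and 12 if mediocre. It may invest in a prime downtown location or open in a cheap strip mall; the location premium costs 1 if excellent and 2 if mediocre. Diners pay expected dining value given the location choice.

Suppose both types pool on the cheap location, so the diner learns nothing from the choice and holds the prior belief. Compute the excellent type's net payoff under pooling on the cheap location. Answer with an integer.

14

Pooled price premium = 2/5·17 + 3/5·12 = 14.
excellent pays no cost for the cheap location, so net payoff = 14.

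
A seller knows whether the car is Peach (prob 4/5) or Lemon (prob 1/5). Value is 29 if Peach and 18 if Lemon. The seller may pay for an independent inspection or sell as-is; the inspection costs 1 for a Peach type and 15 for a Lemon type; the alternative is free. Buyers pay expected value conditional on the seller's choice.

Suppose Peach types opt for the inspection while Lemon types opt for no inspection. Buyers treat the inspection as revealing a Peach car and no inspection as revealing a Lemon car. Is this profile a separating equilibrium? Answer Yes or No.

Under these beliefs, the inspection earns price 29 and no inspection earns price 18.
Peach: the inspection nets 29 − 1 = 28; no inspection nets 18. Peach prefers the inspection.
Lemon: the inspection nets 29 − 15 = 14; no inspection nets 18. Lemon prefers no inspection.
Neither type deviates, so the separating profile is an equilibrium.

Yes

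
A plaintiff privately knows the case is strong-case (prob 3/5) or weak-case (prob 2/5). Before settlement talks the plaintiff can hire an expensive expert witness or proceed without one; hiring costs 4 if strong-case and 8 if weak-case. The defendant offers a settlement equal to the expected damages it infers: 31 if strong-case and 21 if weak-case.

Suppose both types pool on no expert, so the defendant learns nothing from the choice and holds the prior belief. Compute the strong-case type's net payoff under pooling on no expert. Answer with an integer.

Pooled settlement = 3/5·31 + 2/5·21 = 27.
strong-case pays no cost for no expert, so net payoff = 27.

27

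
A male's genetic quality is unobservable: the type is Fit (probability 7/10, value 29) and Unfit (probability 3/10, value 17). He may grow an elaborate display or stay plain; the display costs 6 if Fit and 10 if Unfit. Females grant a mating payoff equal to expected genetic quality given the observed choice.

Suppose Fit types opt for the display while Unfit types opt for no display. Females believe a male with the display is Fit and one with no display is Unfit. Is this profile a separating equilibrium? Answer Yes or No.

Under these beliefs, the display earns mating payoff 29 and no display earns mating payoff 17.
Fit: the display nets 29 − 6 = 23; no display nets 17. Fit prefers the display.
Unfit: the display nets 29 − 10 = 19; no display nets 17. Unfit would deviate to the display.
Unfit has a profitable deviation, so the profile is not an equilibrium.

No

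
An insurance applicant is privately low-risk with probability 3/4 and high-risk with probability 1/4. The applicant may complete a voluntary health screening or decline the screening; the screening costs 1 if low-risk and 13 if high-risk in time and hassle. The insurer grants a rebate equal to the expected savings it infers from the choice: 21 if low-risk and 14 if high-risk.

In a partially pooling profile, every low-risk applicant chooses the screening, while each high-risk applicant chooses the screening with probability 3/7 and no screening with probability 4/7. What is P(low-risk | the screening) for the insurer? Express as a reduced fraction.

P(the screening) = (3/4)·1 + (1/4)·(3/7) = 6/7.
By Bayes' rule, P(low-risk | the screening) = (3/4) / (6/7) = 7/8.

7/8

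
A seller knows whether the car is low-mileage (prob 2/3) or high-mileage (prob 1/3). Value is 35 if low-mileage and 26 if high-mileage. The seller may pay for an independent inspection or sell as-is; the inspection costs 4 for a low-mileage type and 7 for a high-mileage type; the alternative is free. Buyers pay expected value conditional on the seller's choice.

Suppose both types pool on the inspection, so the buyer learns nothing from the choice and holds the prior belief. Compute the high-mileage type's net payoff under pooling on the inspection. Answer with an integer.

Pooled price = 2/3·35 + 1/3·26 = 32.
high-mileage pays cost 7 for the inspection, so net payoff = 32 − 7 = 25.

25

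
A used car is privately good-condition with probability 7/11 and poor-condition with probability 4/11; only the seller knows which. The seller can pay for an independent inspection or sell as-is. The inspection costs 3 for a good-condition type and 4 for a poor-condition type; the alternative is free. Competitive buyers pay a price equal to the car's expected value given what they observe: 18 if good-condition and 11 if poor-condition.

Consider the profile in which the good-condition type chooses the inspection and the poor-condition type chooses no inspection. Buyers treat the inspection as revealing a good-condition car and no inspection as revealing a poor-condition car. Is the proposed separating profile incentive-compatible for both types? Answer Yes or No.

Under these beliefs, the inspection earns price 18 and no inspection earns price 11.
good-condition: the inspection nets 18 − 3 = 15; no inspection nets 11. good-condition prefers the inspection.
poor-condition: the inspection nets 18 − 4 = 14; no inspection nets 11. poor-condition would deviate to the inspection.
poor-condition has a profitable deviation, so the profile is not an equilibrium.

No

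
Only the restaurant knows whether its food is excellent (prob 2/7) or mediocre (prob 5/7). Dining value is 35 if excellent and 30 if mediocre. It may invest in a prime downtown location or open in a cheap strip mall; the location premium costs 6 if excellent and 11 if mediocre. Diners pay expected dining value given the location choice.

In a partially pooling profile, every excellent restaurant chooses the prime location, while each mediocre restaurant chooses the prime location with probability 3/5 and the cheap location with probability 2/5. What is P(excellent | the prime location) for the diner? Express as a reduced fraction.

P(the prime location) = (2/7)·1 + (5/7)·(3/5) = 5/7.
By Bayes' rule, P(excellent | the prime location) = (2/7) / (5/7) = 2/5.

2/5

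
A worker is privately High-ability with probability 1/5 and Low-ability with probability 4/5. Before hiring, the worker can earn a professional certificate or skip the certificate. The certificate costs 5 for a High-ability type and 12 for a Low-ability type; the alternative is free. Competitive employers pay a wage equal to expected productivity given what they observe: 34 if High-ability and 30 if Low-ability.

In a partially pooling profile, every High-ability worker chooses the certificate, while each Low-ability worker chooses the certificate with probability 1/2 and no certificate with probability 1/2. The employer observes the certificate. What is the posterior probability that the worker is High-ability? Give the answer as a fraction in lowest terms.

1/3

P(the certificate) = (1/5)·1 + (4/5)·(1/2) = 3/5.
By Bayes' rule, P(High-ability | the certificate) = (1/5) / (3/5) = 1/3.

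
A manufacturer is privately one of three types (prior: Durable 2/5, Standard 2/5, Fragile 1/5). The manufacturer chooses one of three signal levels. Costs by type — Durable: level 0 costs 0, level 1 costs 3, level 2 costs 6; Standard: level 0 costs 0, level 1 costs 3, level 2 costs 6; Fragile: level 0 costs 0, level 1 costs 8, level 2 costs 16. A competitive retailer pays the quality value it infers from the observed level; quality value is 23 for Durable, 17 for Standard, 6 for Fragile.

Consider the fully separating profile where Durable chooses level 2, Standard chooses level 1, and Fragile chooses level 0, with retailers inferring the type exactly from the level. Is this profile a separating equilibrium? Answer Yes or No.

No

Separating prices: level 2 → 23, level 1 → 17, level 0 → 6.
Durable (assigned level 2): level 0: 6 − 0 = 6; level 1: 17 − 3 = 14; level 2: 23 − 6 = 17. Durable stays.
Standard (assigned level 1): level 0: 6 − 0 = 6; level 1: 17 − 3 = 14; level 2: 23 − 6 = 17. Standard prefers level 2.
Fragile (assigned level 0): level 0: 6 − 0 = 6; level 1: 17 − 8 = 9; level 2: 23 − 16 = 7. Fragile prefers level 1.
At least one type deviates; the separating profile fails.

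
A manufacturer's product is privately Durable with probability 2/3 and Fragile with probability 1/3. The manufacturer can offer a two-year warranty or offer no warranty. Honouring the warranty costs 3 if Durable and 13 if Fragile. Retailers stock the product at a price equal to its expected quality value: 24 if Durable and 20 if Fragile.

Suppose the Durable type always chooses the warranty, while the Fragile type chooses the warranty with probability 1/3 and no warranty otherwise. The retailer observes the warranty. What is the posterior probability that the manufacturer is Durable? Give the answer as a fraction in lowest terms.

P(the warranty) = (2/3)·1 + (1/3)·(1/3) = 7/9.
By Bayes' rule, P(Durable | the warranty) = (2/3) / (7/9) = 6/7.

6/7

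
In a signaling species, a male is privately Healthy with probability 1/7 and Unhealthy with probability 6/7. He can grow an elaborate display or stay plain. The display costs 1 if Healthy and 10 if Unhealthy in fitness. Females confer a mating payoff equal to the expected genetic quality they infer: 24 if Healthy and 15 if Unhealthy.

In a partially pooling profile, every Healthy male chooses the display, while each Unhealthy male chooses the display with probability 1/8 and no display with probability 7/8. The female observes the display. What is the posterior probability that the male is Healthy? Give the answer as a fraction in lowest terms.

4/7

P(the display) = (1/7)·1 + (6/7)·(1/8) = 1/4.
By Bayes' rule, P(Healthy | the display) = (1/7) / (1/4) = 4/7.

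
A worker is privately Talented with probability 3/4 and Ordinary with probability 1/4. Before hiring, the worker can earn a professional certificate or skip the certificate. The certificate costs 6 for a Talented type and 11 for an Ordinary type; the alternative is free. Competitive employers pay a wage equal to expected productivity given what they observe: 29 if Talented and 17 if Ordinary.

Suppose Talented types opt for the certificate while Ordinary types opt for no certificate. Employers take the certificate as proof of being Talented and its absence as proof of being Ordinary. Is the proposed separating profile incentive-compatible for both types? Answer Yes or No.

Under these beliefs, the certificate earns wage 29 and no certificate earns wage 17.
Talented: the certificate nets 29 − 6 = 23; no certificate nets 17. Talented prefers the certificate.
Ordinary: the certificate nets 29 − 11 = 18; no certificate nets 17. Ordinary would deviate to the certificate.
Ordinary has a profitable deviation, so the profile is not an equilibrium.

No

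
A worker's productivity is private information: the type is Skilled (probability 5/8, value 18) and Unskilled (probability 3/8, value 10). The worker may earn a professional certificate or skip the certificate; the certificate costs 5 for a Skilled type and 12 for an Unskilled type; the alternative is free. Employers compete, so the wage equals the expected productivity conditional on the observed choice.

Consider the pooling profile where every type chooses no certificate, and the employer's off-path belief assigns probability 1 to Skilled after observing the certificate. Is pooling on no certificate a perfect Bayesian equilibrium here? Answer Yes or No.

Yes

On path, the employer holds the prior and pays 5/8·18 + 3/8·10 = 15. Off path (the certificate), believing Skilled, it pays 18.
Skilled: no certificate nets 15; the certificate nets 18 − 5 = 13. Skilled stays.
Unskilled: no certificate nets 15; the certificate nets 18 − 12 = 6. Unskilled stays.
No type deviates, so pooling is sustained.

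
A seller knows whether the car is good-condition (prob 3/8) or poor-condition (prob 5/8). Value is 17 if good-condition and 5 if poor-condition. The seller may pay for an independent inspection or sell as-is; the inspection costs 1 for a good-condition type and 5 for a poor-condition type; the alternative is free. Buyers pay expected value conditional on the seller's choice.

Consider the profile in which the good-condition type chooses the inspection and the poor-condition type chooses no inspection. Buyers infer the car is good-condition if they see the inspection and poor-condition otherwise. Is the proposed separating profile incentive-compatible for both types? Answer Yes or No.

Under these beliefs, the inspection earns price 17 and no inspection earns price 5.
good-condition: the inspection nets 17 − 1 = 16; no inspection nets 5. good-condition prefers the inspection.
poor-condition: the inspection nets 17 − 5 = 12; no inspection nets 5. poor-condition would deviate to the inspection.
poor-condition has a profitable deviation, so the profile is not an equilibrium.

No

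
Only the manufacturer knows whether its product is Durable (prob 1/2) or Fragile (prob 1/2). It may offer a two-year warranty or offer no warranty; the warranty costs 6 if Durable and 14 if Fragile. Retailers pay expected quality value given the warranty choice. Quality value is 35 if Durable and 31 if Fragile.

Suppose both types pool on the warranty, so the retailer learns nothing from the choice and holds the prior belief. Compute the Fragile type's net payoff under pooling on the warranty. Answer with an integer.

19

Pooled price = 1/2·35 + 1/2·31 = 33.
Fragile pays cost 14 for the warranty, so net payoff = 33 − 14 = 19.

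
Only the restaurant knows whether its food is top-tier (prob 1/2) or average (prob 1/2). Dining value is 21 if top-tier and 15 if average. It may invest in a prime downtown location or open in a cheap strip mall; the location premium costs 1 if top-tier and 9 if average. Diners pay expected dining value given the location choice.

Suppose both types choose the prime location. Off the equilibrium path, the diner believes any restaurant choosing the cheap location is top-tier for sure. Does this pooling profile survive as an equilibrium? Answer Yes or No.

On path, the diner holds the prior and pays 1/2·21 + 1/2·15 = 18. Off path (the cheap location), believing top-tier, it pays 21.
top-tier: the prime location nets 18 − 1 = 17; the cheap location nets 21. top-tier would deviate.
average: the prime location nets 18 − 9 = 9; the cheap location nets 21. average would deviate.
A type deviates, so pooling fails.

No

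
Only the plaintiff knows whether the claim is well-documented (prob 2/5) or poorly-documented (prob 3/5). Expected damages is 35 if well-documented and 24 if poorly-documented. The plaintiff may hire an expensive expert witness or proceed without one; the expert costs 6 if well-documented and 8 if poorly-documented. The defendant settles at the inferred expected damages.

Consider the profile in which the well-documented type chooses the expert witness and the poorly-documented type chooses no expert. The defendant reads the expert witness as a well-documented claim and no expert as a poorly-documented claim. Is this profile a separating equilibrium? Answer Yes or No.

No

Under these beliefs, the expert witness earns settlement 35 and no expert earns settlement 24.
well-documented: the expert witness nets 35 − 6 = 29; no expert nets 24. well-documented prefers the expert witness.
poorly-documented: the expert witness nets 35 − 8 = 27; no expert nets 24. poorly-documented would deviate to the expert witness.
poorly-documented has a profitable deviation, so the profile is not an equilibrium.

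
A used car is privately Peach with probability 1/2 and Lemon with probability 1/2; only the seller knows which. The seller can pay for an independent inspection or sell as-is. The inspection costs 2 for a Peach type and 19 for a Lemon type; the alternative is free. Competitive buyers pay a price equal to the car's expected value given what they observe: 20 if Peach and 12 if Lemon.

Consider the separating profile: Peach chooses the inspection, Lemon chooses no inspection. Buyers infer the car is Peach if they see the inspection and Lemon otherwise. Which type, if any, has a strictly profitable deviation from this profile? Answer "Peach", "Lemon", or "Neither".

The inspection pays 20; no inspection pays 12.
Peach: assigned the inspection, nets 20 − 2 = 18; deviating to no inspection nets 12.
Lemon: assigned no inspection, nets 12; deviating to the inspection nets 20 − 19 = 1.
Both types strictly prefer their assigned action; no profitable deviation.

Neither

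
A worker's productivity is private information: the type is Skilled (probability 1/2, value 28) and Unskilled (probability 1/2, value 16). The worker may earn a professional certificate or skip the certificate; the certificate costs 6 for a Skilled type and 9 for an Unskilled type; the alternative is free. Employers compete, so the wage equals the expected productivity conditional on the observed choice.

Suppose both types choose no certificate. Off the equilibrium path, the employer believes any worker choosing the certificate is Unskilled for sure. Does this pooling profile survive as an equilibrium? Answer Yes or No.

Yes

On path, the employer holds the prior and pays 1/2·28 + 1/2·16 = 22. Off path (the certificate), believing Unskilled, it pays 16.
Skilled: no certificate nets 22; the certificate nets 16 − 6 = 10. Skilled stays.
Unskilled: no certificate nets 22; the certificate nets 16 − 9 = 7. Unskilled stays.
No type deviates, so pooling is sustained.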